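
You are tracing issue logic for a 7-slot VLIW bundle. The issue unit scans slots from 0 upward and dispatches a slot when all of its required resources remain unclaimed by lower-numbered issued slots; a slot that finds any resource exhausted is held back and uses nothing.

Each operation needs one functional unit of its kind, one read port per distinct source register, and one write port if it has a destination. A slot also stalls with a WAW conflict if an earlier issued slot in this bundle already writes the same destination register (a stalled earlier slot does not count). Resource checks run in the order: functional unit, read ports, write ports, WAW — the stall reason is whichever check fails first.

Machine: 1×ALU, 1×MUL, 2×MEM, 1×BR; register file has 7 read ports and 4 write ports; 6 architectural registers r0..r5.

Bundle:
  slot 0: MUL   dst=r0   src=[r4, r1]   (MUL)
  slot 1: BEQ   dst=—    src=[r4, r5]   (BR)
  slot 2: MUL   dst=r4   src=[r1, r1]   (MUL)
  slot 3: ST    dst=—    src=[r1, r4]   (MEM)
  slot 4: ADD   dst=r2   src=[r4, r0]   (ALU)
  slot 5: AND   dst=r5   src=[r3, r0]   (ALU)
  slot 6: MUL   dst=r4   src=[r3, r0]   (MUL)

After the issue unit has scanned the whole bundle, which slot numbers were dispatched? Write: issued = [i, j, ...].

(0) want 1×MUL +2rd +1wr — yes → AL1|MU0|ME2|BR1|rd5|wr3
(1) want 1×BR +2rd +0wr — yes → AL1|MU0|ME2|BR0|rd3|wr3
(2) want 1×MUL +1rd +1wr — FU → AL1|MU0|ME2|BR0|rd3|wr3
(3) want 1×MEM +2rd +0wr — yes → AL1|MU0|ME1|BR0|rd1|wr3
(4) want 1×ALU +2rd +1wr — RD_PORT → AL1|MU0|ME1|BR0|rd1|wr3
(5) want 1×ALU +2rd +1wr — RD_PORT → AL1|MU0|ME1|BR0|rd1|wr3
(6) want 1×MUL +2rd +1wr — FU → AL1|MU0|ME1|BR0|rd1|wr3

issued = [0, 1, 3]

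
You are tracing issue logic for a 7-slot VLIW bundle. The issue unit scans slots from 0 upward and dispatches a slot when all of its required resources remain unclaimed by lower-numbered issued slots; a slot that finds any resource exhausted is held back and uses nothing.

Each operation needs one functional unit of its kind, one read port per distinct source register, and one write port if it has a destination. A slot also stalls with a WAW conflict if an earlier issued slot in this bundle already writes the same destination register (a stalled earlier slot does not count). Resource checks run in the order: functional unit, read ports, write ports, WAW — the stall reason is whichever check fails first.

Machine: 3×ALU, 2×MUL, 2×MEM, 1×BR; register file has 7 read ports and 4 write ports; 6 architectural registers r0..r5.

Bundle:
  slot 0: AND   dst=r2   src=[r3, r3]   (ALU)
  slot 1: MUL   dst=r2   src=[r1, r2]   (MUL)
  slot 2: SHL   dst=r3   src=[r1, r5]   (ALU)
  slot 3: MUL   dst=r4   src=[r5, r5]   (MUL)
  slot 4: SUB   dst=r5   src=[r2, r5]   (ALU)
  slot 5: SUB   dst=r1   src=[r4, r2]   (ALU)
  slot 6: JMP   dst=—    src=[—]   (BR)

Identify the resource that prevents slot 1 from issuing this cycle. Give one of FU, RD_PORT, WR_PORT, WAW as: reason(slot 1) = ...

[0] ALU needs rd=1 wr=1: ok; after: ALU=2 MUL=2 MEM=2 BR=1, R=6, W=3
[1] MUL needs rd=2 wr=1: WAW; after: ALU=2 MUL=2 MEM=2 BR=1, R=6, W=3
[2] ALU needs rd=2 wr=1: ok; after: ALU=1 MUL=2 MEM=2 BR=1, R=4, W=2
[3] MUL needs rd=1 wr=1: ok; after: ALU=1 MUL=1 MEM=2 BR=1, R=3, W=1
[4] ALU needs rd=2 wr=1: ok; after: ALU=0 MUL=1 MEM=2 BR=1, R=1, W=0
[5] ALU needs rd=2 wr=1: FU; after: ALU=0 MUL=1 MEM=2 BR=1, R=1, W=0
[6] BR needs rd=0 wr=0: ok; after: ALU=0 MUL=1 MEM=2 BR=0, R=1, W=0

reason(slot 1) = WAW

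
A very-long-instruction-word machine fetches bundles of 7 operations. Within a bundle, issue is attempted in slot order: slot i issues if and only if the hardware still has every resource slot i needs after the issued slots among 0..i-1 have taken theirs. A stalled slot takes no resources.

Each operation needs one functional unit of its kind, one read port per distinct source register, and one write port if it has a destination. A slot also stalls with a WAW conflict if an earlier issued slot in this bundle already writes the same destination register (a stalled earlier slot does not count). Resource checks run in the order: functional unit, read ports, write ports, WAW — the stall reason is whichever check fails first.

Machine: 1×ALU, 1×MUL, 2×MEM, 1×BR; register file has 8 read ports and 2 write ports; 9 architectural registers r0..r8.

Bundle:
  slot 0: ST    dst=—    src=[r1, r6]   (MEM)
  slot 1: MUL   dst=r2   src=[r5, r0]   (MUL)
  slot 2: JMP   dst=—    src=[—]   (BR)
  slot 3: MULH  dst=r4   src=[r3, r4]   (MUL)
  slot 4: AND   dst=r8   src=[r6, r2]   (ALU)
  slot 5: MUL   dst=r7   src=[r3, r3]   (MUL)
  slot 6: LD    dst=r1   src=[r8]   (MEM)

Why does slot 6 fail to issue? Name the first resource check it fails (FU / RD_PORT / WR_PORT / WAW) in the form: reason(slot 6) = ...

[0] MEM needs rd=2 wr=0: ok; after: ALU=1 MUL=1 MEM=1 BR=1, R=6, W=2
[1] MUL needs rd=2 wr=1: ok; after: ALU=1 MUL=0 MEM=1 BR=1, R=4, W=1
[2] BR needs rd=0 wr=0: ok; after: ALU=1 MUL=0 MEM=1 BR=0, R=4, W=1
[3] MUL needs rd=2 wr=1: FU; after: ALU=1 MUL=0 MEM=1 BR=0, R=4, W=1
[4] ALU needs rd=2 wr=1: ok; after: ALU=0 MUL=0 MEM=1 BR=0, R=2, W=0
[5] MUL needs rd=1 wr=1: FU; after: ALU=0 MUL=0 MEM=1 BR=0, R=2, W=0
[6] MEM needs rd=1 wr=1: WR_PORT; after: ALU=0 MUL=0 MEM=1 BR=0, R=2, W=0

reason(slot 6) = WR_PORT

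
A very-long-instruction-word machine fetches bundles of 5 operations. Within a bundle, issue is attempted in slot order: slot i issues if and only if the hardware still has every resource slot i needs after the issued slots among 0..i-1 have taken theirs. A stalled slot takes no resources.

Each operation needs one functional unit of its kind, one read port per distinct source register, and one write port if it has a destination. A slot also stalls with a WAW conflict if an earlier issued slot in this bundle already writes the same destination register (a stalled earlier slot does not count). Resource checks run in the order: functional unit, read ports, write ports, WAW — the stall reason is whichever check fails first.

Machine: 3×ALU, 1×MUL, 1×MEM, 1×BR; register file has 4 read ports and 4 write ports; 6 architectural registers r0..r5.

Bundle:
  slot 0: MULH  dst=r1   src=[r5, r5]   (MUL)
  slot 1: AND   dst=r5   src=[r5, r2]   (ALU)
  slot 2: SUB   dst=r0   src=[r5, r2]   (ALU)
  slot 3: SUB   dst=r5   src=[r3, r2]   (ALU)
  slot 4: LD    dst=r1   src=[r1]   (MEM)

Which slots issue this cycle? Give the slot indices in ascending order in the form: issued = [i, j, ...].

slot 0 (MUL): ISSUE — free A3,Mu0,Ld1,B1 rp3 wp3
slot 1 (ALU): ISSUE — free A2,Mu0,Ld1,B1 rp1 wp2
slot 2 (ALU): stall RD_PORT — free A2,Mu0,Ld1,B1 rp1 wp2
slot 3 (ALU): stall RD_PORT — free A2,Mu0,Ld1,B1 rp1 wp2
slot 4 (MEM): stall WAW — free A2,Mu0,Ld1,B1 rp1 wp2

issued = [0, 1]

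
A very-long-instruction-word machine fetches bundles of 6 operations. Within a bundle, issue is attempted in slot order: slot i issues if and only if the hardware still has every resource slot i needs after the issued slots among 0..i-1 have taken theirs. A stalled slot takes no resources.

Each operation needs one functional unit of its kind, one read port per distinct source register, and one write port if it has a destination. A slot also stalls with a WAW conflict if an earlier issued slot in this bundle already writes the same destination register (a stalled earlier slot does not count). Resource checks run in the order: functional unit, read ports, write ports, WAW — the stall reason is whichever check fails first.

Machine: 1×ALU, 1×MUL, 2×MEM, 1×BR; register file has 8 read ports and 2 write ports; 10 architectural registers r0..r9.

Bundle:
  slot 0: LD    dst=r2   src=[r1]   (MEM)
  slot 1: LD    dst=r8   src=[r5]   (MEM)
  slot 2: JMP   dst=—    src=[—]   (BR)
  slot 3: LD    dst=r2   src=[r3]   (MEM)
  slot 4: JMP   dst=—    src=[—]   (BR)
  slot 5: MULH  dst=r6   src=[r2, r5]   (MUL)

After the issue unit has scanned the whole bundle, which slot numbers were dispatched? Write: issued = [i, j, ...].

#0 MEM src=r1 dispatched  <A:1 Mu:1 Ld:1 B:1 rd:7 wr:1>
#1 MEM src=r5 dispatched  <A:1 Mu:1 Ld:0 B:1 rd:6 wr:0>
#2 BR src=- dispatched  <A:1 Mu:1 Ld:0 B:0 rd:6 wr:0>
#3 MEM src=r3 held:FU  <A:1 Mu:1 Ld:0 B:0 rd:6 wr:0>
#4 BR src=- held:FU  <A:1 Mu:1 Ld:0 B:0 rd:6 wr:0>
#5 MUL src=r2,r5 held:WR_PORT  <A:1 Mu:1 Ld:0 B:0 rd:6 wr:0>

issued = [0, 1, 2]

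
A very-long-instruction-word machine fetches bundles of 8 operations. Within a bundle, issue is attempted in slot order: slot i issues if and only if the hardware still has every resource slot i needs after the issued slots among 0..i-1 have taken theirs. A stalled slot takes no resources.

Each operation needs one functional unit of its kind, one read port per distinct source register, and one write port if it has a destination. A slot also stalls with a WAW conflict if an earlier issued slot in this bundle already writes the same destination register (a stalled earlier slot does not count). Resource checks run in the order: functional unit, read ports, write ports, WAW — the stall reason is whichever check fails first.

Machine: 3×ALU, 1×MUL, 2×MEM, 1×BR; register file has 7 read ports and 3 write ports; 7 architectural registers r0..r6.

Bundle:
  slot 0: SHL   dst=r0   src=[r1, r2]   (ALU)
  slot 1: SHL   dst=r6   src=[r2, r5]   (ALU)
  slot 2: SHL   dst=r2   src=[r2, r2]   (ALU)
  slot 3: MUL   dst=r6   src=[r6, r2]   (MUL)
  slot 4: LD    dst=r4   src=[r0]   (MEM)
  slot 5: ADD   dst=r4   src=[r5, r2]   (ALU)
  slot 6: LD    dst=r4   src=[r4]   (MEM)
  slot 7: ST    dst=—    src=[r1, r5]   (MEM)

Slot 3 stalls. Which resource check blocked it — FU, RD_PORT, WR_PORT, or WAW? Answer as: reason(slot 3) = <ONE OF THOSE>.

(0) want 1×ALU +2rd +1wr — yes → AL2|MU1|ME2|BR1|rd5|wr2
(1) want 1×ALU +2rd +1wr — yes → AL1|MU1|ME2|BR1|rd3|wr1
(2) want 1×ALU +1rd +1wr — yes → AL0|MU1|ME2|BR1|rd2|wr0
(3) want 1×MUL +2rd +1wr — WR_PORT → AL0|MU1|ME2|BR1|rd2|wr0
(4) want 1×MEM +1rd +1wr — WR_PORT → AL0|MU1|ME2|BR1|rd2|wr0
(5) want 1×ALU +2rd +1wr — FU → AL0|MU1|ME2|BR1|rd2|wr0
(6) want 1×MEM +1rd +1wr — WR_PORT → AL0|MU1|ME2|BR1|rd2|wr0
(7) want 1×MEM +2rd +0wr — yes → AL0|MU1|ME1|BR1|rd0|wr0

reason(slot 3) = WR_PORT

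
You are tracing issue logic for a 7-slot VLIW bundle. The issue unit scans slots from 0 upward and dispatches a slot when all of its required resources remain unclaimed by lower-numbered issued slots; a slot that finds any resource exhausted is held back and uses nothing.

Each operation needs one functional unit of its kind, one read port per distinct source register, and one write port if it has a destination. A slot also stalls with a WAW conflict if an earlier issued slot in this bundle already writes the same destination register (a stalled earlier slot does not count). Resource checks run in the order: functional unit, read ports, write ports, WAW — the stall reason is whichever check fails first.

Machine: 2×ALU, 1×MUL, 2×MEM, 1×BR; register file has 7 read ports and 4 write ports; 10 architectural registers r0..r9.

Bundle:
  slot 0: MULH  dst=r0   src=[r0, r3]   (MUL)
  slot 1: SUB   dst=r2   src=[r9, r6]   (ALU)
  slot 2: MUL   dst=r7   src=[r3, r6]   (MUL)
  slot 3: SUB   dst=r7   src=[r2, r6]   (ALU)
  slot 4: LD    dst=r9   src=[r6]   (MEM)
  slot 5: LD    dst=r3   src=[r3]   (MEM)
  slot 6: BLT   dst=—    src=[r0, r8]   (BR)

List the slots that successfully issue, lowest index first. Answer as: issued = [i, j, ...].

#0 MUL src=r0,r3 dispatched  <A:2 Mu:0 Ld:2 B:1 rd:5 wr:3>
#1 ALU src=r9,r6 dispatched  <A:1 Mu:0 Ld:2 B:1 rd:3 wr:2>
#2 MUL src=r3,r6 held:FU  <A:1 Mu:0 Ld:2 B:1 rd:3 wr:2>
#3 ALU src=r2,r6 dispatched  <A:0 Mu:0 Ld:2 B:1 rd:1 wr:1>
#4 MEM src=r6 dispatched  <A:0 Mu:0 Ld:1 B:1 rd:0 wr:0>
#5 MEM src=r3 held:RD_PORT  <A:0 Mu:0 Ld:1 B:1 rd:0 wr:0>
#6 BR src=r0,r8 held:RD_PORT  <A:0 Mu:0 Ld:1 B:1 rd:0 wr:0>

issued = [0, 1, 3, 4]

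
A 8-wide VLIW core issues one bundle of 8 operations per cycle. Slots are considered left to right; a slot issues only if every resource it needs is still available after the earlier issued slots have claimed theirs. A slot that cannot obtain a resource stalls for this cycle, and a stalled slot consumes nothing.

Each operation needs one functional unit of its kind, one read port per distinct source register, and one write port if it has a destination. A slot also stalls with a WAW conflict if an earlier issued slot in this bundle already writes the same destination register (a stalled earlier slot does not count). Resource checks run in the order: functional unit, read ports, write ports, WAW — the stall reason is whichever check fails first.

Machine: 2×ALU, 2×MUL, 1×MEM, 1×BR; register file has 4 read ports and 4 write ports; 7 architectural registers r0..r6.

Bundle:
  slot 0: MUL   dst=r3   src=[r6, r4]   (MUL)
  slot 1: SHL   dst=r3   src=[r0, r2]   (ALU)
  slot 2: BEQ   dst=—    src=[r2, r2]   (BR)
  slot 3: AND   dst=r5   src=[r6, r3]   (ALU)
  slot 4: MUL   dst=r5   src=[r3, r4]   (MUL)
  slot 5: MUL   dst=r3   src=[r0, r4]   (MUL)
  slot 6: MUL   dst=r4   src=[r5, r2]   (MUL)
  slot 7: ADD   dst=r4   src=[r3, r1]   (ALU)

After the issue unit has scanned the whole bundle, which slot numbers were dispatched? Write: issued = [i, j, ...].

  0. MUL→r3 ⇒ go  {2A/1Mu/1Ld/1B | 2r 3w}
  1. ALU→r3 ⇒ no(WAW)  {2A/1Mu/1Ld/1B | 2r 3w}
  2. BR ⇒ go  {2A/1Mu/1Ld/0B | 1r 3w}
  3. ALU→r5 ⇒ no(RD_PORT)  {2A/1Mu/1Ld/0B | 1r 3w}
  4. MUL→r5 ⇒ no(RD_PORT)  {2A/1Mu/1Ld/0B | 1r 3w}
  5. MUL→r3 ⇒ no(RD_PORT)  {2A/1Mu/1Ld/0B | 1r 3w}
  6. MUL→r4 ⇒ no(RD_PORT)  {2A/1Mu/1Ld/0B | 1r 3w}
  7. ALU→r4 ⇒ no(RD_PORT)  {2A/1Mu/1Ld/0B | 1r 3w}

issued = [0, 2]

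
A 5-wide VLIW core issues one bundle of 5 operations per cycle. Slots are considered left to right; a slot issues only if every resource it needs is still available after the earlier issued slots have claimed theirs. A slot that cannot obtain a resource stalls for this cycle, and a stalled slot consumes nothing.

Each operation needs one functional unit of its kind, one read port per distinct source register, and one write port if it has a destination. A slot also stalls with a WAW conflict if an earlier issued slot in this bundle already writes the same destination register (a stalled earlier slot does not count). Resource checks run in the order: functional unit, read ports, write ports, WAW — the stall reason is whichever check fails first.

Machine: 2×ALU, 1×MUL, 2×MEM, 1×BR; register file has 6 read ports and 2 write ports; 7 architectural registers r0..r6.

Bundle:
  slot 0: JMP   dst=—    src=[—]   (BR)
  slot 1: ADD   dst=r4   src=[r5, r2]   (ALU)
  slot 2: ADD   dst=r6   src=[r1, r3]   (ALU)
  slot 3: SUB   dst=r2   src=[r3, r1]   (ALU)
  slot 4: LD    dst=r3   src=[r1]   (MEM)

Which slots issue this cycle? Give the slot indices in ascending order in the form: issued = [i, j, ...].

issued = [0, 1, 2]

  0. BR ⇒ go  {2A/1Mu/2Ld/0B | 6r 2w}
  1. ALU→r4 ⇒ go  {1A/1Mu/2Ld/0B | 4r 1w}
  2. ALU→r6 ⇒ go  {0A/1Mu/2Ld/0B | 2r 0w}
  3. ALU→r2 ⇒ no(FU)  {0A/1Mu/2Ld/0B | 2r 0w}
  4. MEM→r3 ⇒ no(WR_PORT)  {0A/1Mu/2Ld/0B | 2r 0w}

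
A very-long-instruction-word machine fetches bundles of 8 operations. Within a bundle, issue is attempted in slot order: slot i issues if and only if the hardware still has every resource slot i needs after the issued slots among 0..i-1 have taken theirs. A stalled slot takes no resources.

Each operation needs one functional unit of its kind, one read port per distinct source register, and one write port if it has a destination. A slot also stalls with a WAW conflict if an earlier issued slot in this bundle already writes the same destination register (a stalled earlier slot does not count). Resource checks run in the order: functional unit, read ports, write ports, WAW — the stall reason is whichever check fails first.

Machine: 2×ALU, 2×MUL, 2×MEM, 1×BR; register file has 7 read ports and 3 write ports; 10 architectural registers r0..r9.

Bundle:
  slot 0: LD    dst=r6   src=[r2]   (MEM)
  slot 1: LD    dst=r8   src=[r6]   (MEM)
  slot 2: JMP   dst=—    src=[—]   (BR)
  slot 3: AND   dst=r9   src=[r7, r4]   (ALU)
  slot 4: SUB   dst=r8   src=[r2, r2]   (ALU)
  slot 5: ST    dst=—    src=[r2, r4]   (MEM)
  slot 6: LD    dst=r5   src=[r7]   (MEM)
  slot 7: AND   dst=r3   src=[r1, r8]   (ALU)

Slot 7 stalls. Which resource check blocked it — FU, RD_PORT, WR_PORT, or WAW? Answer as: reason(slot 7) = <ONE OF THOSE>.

reason(slot 7) = WR_PORT

#0 MEM src=r2 dispatched  <A:2 Mu:2 Ld:1 B:1 rd:6 wr:2>
#1 MEM src=r6 dispatched  <A:2 Mu:2 Ld:0 B:1 rd:5 wr:1>
#2 BR src=- dispatched  <A:2 Mu:2 Ld:0 B:0 rd:5 wr:1>
#3 ALU src=r7,r4 dispatched  <A:1 Mu:2 Ld:0 B:0 rd:3 wr:0>
#4 ALU src=r2,r2 held:WR_PORT  <A:1 Mu:2 Ld:0 B:0 rd:3 wr:0>
#5 MEM src=r2,r4 held:FU  <A:1 Mu:2 Ld:0 B:0 rd:3 wr:0>
#6 MEM src=r7 held:FU  <A:1 Mu:2 Ld:0 B:0 rd:3 wr:0>
#7 ALU src=r1,r8 held:WR_PORT  <A:1 Mu:2 Ld:0 B:0 rd:3 wr:0>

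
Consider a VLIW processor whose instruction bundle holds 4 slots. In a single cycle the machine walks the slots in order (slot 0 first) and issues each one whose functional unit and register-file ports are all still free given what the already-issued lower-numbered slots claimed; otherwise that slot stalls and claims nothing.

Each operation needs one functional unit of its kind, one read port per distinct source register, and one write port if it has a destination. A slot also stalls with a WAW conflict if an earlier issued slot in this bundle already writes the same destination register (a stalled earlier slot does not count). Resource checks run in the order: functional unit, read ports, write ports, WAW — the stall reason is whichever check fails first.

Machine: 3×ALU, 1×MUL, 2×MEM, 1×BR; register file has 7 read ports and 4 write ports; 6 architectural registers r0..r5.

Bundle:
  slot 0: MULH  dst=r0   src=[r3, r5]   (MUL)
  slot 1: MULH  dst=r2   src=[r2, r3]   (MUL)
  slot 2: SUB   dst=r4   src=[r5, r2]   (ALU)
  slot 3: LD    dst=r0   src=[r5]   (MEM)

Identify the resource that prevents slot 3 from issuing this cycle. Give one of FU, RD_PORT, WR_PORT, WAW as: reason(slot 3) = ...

#0 MUL src=r3,r5 dispatched  <A:3 Mu:0 Ld:2 B:1 rd:5 wr:3>
#1 MUL src=r2,r3 held:FU  <A:3 Mu:0 Ld:2 B:1 rd:5 wr:3>
#2 ALU src=r5,r2 dispatched  <A:2 Mu:0 Ld:2 B:1 rd:3 wr:2>
#3 MEM src=r5 held:WAW  <A:2 Mu:0 Ld:2 B:1 rd:3 wr:2>

reason(slot 3) = WAW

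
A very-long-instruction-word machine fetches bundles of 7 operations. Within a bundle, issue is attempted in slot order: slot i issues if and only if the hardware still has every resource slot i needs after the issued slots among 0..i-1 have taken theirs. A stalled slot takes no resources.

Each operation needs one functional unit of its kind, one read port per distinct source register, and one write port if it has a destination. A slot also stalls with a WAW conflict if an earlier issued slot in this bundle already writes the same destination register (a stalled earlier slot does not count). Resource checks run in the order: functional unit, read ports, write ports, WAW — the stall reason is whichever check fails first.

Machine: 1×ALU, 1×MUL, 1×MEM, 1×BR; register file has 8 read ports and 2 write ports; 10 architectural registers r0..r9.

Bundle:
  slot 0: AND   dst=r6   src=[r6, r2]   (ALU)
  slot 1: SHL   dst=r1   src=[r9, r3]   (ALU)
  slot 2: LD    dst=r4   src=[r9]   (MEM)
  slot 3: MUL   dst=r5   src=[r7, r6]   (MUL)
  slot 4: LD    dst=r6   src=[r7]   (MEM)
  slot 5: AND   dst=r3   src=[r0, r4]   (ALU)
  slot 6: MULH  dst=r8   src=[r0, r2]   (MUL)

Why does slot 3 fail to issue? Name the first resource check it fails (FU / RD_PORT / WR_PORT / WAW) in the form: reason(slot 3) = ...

reason(slot 3) = WR_PORT

#0 ALU src=r6,r2 dispatched  <A:0 Mu:1 Ld:1 B:1 rd:6 wr:1>
#1 ALU src=r9,r3 held:FU  <A:0 Mu:1 Ld:1 B:1 rd:6 wr:1>
#2 MEM src=r9 dispatched  <A:0 Mu:1 Ld:0 B:1 rd:5 wr:0>
#3 MUL src=r7,r6 held:WR_PORT  <A:0 Mu:1 Ld:0 B:1 rd:5 wr:0>
#4 MEM src=r7 held:FU  <A:0 Mu:1 Ld:0 B:1 rd:5 wr:0>
#5 ALU src=r0,r4 held:FU  <A:0 Mu:1 Ld:0 B:1 rd:5 wr:0>
#6 MUL src=r0,r2 held:WR_PORT  <A:0 Mu:1 Ld:0 B:1 rd:5 wr:0>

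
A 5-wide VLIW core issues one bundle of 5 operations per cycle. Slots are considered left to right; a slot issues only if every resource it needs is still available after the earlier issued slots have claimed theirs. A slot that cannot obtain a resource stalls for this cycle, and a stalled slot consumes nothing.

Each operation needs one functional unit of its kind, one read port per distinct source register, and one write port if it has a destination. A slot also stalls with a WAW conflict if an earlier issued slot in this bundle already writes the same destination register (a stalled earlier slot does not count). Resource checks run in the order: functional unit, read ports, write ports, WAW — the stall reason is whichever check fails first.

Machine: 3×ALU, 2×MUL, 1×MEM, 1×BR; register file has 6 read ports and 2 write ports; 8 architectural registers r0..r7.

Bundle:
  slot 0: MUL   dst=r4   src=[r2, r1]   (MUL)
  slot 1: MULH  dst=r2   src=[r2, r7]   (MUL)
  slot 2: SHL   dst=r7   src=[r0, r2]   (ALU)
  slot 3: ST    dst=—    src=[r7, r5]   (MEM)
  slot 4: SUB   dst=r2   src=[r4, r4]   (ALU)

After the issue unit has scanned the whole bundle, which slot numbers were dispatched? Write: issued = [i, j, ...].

issued = [0, 1, 3]

#0 MUL src=r2,r1 dispatched  <A:3 Mu:1 Ld:1 B:1 rd:4 wr:1>
#1 MUL src=r2,r7 dispatched  <A:3 Mu:0 Ld:1 B:1 rd:2 wr:0>
#2 ALU src=r0,r2 held:WR_PORT  <A:3 Mu:0 Ld:1 B:1 rd:2 wr:0>
#3 MEM src=r7,r5 dispatched  <A:3 Mu:0 Ld:0 B:1 rd:0 wr:0>
#4 ALU src=r4,r4 held:RD_PORT  <A:3 Mu:0 Ld:0 B:1 rd:0 wr:0>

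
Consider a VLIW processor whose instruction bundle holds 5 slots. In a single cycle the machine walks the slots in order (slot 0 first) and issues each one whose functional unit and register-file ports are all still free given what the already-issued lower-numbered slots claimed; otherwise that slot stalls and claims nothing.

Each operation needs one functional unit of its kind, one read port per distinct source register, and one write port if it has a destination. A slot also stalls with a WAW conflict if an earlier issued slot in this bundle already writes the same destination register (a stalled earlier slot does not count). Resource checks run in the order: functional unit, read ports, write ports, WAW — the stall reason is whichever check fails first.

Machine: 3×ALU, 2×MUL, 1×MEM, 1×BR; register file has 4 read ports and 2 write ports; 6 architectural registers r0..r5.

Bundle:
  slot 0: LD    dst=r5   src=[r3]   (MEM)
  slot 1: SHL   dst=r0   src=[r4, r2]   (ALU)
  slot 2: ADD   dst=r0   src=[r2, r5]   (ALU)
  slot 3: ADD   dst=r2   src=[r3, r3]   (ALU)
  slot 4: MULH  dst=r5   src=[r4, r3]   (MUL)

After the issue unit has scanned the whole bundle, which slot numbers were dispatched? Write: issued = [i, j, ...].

issued = [0, 1]

#0 MEM src=r3 dispatched  <A:3 Mu:2 Ld:0 B:1 rd:3 wr:1>
#1 ALU src=r4,r2 dispatched  <A:2 Mu:2 Ld:0 B:1 rd:1 wr:0>
#2 ALU src=r2,r5 held:RD_PORT  <A:2 Mu:2 Ld:0 B:1 rd:1 wr:0>
#3 ALU src=r3,r3 held:WR_PORT  <A:2 Mu:2 Ld:0 B:1 rd:1 wr:0>
#4 MUL src=r4,r3 held:RD_PORT  <A:2 Mu:2 Ld:0 B:1 rd:1 wr:0>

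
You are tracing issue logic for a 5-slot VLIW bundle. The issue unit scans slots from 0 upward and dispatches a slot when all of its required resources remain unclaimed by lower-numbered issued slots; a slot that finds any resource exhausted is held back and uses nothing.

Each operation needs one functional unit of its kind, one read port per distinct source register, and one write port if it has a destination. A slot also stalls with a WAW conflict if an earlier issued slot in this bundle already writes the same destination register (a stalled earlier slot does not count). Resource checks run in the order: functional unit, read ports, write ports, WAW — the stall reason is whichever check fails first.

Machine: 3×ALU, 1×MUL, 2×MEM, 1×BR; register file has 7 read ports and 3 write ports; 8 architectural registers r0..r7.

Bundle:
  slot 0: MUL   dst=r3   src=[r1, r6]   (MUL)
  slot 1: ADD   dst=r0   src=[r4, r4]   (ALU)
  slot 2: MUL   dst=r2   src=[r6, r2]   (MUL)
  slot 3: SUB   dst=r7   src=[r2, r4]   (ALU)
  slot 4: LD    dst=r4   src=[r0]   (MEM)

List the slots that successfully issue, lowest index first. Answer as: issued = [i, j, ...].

issued = [0, 1, 3]

  0. MUL→r3 ⇒ go  {3A/0Mu/2Ld/1B | 5r 2w}
  1. ALU→r0 ⇒ go  {2A/0Mu/2Ld/1B | 4r 1w}
  2. MUL→r2 ⇒ no(FU)  {2A/0Mu/2Ld/1B | 4r 1w}
  3. ALU→r7 ⇒ go  {1A/0Mu/2Ld/1B | 2r 0w}
  4. MEM→r4 ⇒ no(WR_PORT)  {1A/0Mu/2Ld/1B | 2r 0w}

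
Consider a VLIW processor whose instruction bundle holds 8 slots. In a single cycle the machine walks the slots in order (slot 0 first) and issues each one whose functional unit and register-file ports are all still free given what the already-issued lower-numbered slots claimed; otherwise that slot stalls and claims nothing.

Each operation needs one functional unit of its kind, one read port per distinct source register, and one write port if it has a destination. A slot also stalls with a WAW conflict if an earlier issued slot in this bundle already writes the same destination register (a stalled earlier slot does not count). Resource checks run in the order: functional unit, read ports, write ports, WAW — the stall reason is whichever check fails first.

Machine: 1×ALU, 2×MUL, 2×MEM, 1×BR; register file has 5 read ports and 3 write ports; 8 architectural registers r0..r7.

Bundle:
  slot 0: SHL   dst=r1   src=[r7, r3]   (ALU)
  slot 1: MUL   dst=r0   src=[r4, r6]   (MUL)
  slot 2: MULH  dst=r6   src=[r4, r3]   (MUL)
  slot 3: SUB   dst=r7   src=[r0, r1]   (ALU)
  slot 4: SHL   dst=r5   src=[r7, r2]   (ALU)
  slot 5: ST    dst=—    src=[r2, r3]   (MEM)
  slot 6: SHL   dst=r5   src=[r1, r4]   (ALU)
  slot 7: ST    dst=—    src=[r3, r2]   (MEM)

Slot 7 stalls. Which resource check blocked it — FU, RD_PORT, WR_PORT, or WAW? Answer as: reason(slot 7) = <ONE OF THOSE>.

#0 ALU src=r7,r3 dispatched  <A:0 Mu:2 Ld:2 B:1 rd:3 wr:2>
#1 MUL src=r4,r6 dispatched  <A:0 Mu:1 Ld:2 B:1 rd:1 wr:1>
#2 MUL src=r4,r3 held:RD_PORT  <A:0 Mu:1 Ld:2 B:1 rd:1 wr:1>
#3 ALU src=r0,r1 held:FU  <A:0 Mu:1 Ld:2 B:1 rd:1 wr:1>
#4 ALU src=r7,r2 held:FU  <A:0 Mu:1 Ld:2 B:1 rd:1 wr:1>
#5 MEM src=r2,r3 held:RD_PORT  <A:0 Mu:1 Ld:2 B:1 rd:1 wr:1>
#6 ALU src=r1,r4 held:FU  <A:0 Mu:1 Ld:2 B:1 rd:1 wr:1>
#7 MEM src=r3,r2 held:RD_PORT  <A:0 Mu:1 Ld:2 B:1 rd:1 wr:1>

reason(slot 7) = RD_PORT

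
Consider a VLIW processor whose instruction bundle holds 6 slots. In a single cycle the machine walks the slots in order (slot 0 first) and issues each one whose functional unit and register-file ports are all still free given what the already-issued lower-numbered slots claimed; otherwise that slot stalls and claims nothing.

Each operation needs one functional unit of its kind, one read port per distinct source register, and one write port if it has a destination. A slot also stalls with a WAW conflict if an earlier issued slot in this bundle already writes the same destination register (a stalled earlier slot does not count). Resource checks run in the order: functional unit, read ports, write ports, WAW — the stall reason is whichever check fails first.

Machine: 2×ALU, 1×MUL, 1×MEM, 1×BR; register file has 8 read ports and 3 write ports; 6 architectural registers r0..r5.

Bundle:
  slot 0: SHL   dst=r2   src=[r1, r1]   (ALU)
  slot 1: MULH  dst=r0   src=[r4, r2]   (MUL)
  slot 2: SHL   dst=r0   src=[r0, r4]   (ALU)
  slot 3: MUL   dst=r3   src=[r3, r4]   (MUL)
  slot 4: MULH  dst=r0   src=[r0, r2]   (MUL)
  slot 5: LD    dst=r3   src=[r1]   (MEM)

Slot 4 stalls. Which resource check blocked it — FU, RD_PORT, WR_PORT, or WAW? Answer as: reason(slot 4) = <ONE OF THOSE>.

  0. ALU→r2 ⇒ go  {1A/1Mu/1Ld/1B | 7r 2w}
  1. MUL→r0 ⇒ go  {1A/0Mu/1Ld/1B | 5r 1w}
  2. ALU→r0 ⇒ no(WAW)  {1A/0Mu/1Ld/1B | 5r 1w}
  3. MUL→r3 ⇒ no(FU)  {1A/0Mu/1Ld/1B | 5r 1w}
  4. MUL→r0 ⇒ no(FU)  {1A/0Mu/1Ld/1B | 5r 1w}
  5. MEM→r3 ⇒ go  {1A/0Mu/0Ld/1B | 4r 0w}

reason(slot 4) = FU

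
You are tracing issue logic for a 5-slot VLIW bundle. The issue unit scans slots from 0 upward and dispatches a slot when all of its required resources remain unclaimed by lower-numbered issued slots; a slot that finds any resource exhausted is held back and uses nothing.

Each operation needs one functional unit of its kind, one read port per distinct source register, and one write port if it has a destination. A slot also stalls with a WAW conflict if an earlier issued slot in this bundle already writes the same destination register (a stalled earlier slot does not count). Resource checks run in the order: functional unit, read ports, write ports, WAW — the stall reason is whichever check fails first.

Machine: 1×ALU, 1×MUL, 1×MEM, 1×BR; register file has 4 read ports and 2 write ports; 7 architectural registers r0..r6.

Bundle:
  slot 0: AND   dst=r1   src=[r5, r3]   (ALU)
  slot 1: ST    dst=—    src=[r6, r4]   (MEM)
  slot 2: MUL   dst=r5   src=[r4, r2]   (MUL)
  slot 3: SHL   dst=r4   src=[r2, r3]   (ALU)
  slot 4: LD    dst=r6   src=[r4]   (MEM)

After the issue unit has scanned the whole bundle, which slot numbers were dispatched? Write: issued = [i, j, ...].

[0] ALU needs rd=2 wr=1: ok; after: ALU=0 MUL=1 MEM=1 BR=1, R=2, W=1
[1] MEM needs rd=2 wr=0: ok; after: ALU=0 MUL=1 MEM=0 BR=1, R=0, W=1
[2] MUL needs rd=2 wr=1: RD_PORT; after: ALU=0 MUL=1 MEM=0 BR=1, R=0, W=1
[3] ALU needs rd=2 wr=1: FU; after: ALU=0 MUL=1 MEM=0 BR=1, R=0, W=1
[4] MEM needs rd=1 wr=1: FU; after: ALU=0 MUL=1 MEM=0 BR=1, R=0, W=1

issued = [0, 1]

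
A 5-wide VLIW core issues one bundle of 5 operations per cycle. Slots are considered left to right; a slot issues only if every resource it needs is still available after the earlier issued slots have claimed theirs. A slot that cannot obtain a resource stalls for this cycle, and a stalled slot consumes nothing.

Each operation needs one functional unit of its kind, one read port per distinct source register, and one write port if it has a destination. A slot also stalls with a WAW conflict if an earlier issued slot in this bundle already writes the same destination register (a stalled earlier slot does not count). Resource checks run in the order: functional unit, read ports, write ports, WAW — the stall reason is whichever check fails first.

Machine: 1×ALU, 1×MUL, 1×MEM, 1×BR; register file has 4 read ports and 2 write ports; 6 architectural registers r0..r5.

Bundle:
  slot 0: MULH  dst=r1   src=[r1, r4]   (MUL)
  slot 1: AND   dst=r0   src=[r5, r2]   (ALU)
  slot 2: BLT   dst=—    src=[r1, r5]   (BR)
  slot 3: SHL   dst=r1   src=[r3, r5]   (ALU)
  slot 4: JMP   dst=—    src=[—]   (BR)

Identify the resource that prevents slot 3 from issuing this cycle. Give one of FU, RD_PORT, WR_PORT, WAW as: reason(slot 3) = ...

reason(slot 3) = FU

slot 0 (MUL): ISSUE — free A1,Mu0,Ld1,B1 rp2 wp1
slot 1 (ALU): ISSUE — free A0,Mu0,Ld1,B1 rp0 wp0
slot 2 (BR): stall RD_PORT — free A0,Mu0,Ld1,B1 rp0 wp0
slot 3 (ALU): stall FU — free A0,Mu0,Ld1,B1 rp0 wp0
slot 4 (BR): ISSUE — free A0,Mu0,Ld1,B0 rp0 wp0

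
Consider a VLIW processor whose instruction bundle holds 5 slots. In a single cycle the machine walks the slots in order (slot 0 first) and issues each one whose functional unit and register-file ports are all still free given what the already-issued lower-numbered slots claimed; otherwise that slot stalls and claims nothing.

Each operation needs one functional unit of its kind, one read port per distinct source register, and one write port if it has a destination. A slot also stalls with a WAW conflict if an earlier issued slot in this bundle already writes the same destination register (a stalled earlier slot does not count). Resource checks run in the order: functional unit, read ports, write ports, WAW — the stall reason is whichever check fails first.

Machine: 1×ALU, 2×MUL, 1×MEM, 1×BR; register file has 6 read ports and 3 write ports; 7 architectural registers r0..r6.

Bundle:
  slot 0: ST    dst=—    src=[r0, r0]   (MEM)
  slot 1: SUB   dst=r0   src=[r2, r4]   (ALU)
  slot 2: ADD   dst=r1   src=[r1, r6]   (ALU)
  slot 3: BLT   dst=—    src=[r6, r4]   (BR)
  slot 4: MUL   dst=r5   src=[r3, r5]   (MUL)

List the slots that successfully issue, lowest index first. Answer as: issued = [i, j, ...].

#0 MEM src=r0,r0 dispatched  <A:1 Mu:2 Ld:0 B:1 rd:5 wr:3>
#1 ALU src=r2,r4 dispatched  <A:0 Mu:2 Ld:0 B:1 rd:3 wr:2>
#2 ALU src=r1,r6 held:FU  <A:0 Mu:2 Ld:0 B:1 rd:3 wr:2>
#3 BR src=r6,r4 dispatched  <A:0 Mu:2 Ld:0 B:0 rd:1 wr:2>
#4 MUL src=r3,r5 held:RD_PORT  <A:0 Mu:2 Ld:0 B:0 rd:1 wr:2>

issued = [0, 1, 3]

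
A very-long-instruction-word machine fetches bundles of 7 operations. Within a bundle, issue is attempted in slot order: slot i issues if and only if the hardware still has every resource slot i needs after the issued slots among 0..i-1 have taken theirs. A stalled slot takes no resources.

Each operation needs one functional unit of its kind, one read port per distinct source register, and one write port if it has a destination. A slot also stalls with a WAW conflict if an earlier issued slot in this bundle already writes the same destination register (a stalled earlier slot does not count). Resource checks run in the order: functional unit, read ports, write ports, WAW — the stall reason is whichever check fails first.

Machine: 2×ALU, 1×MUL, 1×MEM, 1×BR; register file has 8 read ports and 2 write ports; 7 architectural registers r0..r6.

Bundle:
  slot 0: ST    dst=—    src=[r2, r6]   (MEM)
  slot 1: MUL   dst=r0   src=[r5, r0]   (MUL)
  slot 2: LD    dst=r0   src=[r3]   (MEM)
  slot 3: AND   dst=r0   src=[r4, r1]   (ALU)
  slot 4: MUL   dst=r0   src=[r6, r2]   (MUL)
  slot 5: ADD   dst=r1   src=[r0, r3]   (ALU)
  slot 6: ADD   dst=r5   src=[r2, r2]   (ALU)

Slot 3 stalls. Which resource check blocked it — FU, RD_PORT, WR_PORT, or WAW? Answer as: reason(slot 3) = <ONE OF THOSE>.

  0. MEM ⇒ go  {2A/1Mu/0Ld/1B | 6r 2w}
  1. MUL→r0 ⇒ go  {2A/0Mu/0Ld/1B | 4r 1w}
  2. MEM→r0 ⇒ no(FU)  {2A/0Mu/0Ld/1B | 4r 1w}
  3. ALU→r0 ⇒ no(WAW)  {2A/0Mu/0Ld/1B | 4r 1w}
  4. MUL→r0 ⇒ no(FU)  {2A/0Mu/0Ld/1B | 4r 1w}
  5. ALU→r1 ⇒ go  {1A/0Mu/0Ld/1B | 2r 0w}
  6. ALU→r5 ⇒ no(WR_PORT)  {1A/0Mu/0Ld/1B | 2r 0w}

reason(slot 3) = WAW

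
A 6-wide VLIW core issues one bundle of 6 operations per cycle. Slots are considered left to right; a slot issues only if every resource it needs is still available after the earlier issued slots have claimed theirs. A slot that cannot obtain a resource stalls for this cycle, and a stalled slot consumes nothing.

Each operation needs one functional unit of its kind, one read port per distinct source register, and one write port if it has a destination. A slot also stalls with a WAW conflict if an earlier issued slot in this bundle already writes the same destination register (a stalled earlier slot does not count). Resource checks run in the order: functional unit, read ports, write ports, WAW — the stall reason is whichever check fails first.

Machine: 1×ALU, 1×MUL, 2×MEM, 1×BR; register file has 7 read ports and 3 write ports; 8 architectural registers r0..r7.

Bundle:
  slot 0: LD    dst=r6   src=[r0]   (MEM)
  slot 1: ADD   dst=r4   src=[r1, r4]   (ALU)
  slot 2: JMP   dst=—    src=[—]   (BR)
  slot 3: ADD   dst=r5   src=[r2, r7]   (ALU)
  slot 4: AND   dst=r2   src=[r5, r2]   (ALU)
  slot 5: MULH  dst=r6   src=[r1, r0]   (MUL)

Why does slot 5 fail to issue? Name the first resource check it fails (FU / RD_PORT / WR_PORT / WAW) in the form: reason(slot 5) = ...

#0 MEM src=r0 dispatched  <A:1 Mu:1 Ld:1 B:1 rd:6 wr:2>
#1 ALU src=r1,r4 dispatched  <A:0 Mu:1 Ld:1 B:1 rd:4 wr:1>
#2 BR src=- dispatched  <A:0 Mu:1 Ld:1 B:0 rd:4 wr:1>
#3 ALU src=r2,r7 held:FU  <A:0 Mu:1 Ld:1 B:0 rd:4 wr:1>
#4 ALU src=r5,r2 held:FU  <A:0 Mu:1 Ld:1 B:0 rd:4 wr:1>
#5 MUL src=r1,r0 held:WAW  <A:0 Mu:1 Ld:1 B:0 rd:4 wr:1>

reason(slot 5) = WAW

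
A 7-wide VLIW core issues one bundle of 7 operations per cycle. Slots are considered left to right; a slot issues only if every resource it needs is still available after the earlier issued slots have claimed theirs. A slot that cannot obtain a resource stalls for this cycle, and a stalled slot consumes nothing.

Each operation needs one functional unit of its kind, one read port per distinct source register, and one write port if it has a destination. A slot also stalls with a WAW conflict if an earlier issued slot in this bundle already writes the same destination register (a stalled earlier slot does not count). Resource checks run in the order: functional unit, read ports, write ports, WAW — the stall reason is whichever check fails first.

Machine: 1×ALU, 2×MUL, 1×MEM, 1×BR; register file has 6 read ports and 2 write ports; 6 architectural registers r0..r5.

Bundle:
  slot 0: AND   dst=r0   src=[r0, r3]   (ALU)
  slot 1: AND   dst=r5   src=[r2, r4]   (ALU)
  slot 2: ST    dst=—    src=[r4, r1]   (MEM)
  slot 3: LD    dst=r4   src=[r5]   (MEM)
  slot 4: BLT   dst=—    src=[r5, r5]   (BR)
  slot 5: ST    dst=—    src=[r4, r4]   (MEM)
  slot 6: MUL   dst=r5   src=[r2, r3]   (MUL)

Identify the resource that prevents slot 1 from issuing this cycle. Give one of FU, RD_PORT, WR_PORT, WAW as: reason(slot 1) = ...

reason(slot 1) = FU

  0. ALU→r0 ⇒ go  {0A/2Mu/1Ld/1B | 4r 1w}
  1. ALU→r5 ⇒ no(FU)  {0A/2Mu/1Ld/1B | 4r 1w}
  2. MEM ⇒ go  {0A/2Mu/0Ld/1B | 2r 1w}
  3. MEM→r4 ⇒ no(FU)  {0A/2Mu/0Ld/1B | 2r 1w}
  4. BR ⇒ go  {0A/2Mu/0Ld/0B | 1r 1w}
  5. MEM ⇒ no(FU)  {0A/2Mu/0Ld/0B | 1r 1w}
  6. MUL→r5 ⇒ no(RD_PORT)  {0A/2Mu/0Ld/0B | 1r 1w}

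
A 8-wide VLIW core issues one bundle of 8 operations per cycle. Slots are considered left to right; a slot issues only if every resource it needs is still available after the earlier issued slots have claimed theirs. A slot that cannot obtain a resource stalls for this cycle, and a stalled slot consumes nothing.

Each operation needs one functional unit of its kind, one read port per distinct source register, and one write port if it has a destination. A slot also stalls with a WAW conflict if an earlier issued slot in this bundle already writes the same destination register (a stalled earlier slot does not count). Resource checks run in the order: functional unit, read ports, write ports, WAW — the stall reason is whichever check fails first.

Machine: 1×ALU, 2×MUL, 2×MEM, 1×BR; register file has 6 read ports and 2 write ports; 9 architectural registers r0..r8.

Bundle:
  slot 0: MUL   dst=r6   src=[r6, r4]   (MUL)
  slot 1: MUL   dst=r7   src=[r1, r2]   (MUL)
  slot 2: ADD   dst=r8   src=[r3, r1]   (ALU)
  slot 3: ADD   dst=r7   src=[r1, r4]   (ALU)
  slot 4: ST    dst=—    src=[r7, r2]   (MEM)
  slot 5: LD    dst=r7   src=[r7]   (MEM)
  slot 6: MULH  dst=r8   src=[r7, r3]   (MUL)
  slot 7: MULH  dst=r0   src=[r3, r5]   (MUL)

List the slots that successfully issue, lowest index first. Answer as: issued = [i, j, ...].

issued = [0, 1, 4]

#0 MUL src=r6,r4 dispatched  <A:1 Mu:1 Ld:2 B:1 rd:4 wr:1>
#1 MUL src=r1,r2 dispatched  <A:1 Mu:0 Ld:2 B:1 rd:2 wr:0>
#2 ALU src=r3,r1 held:WR_PORT  <A:1 Mu:0 Ld:2 B:1 rd:2 wr:0>
#3 ALU src=r1,r4 held:WR_PORT  <A:1 Mu:0 Ld:2 B:1 rd:2 wr:0>
#4 MEM src=r7,r2 dispatched  <A:1 Mu:0 Ld:1 B:1 rd:0 wr:0>
#5 MEM src=r7 held:RD_PORT  <A:1 Mu:0 Ld:1 B:1 rd:0 wr:0>
#6 MUL src=r7,r3 held:FU  <A:1 Mu:0 Ld:1 B:1 rd:0 wr:0>
#7 MUL src=r3,r5 held:FU  <A:1 Mu:0 Ld:1 B:1 rd:0 wr:0>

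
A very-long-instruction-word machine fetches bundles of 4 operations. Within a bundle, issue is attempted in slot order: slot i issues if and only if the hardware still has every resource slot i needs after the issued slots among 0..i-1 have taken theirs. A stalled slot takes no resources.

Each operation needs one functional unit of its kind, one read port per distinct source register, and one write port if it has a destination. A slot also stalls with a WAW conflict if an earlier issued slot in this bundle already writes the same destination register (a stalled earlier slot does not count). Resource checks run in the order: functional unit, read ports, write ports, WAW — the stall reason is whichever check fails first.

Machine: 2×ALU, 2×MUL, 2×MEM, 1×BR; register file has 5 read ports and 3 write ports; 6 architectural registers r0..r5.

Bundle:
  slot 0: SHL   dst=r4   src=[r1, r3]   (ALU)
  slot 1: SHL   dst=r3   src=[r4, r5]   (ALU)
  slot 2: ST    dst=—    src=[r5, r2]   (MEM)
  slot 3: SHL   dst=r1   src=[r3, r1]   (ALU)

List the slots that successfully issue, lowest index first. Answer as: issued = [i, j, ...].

  0. ALU→r4 ⇒ go  {1A/2Mu/2Ld/1B | 3r 2w}
  1. ALU→r3 ⇒ go  {0A/2Mu/2Ld/1B | 1r 1w}
  2. MEM ⇒ no(RD_PORT)  {0A/2Mu/2Ld/1B | 1r 1w}
  3. ALU→r1 ⇒ no(FU)  {0A/2Mu/2Ld/1B | 1r 1w}

issued = [0, 1]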